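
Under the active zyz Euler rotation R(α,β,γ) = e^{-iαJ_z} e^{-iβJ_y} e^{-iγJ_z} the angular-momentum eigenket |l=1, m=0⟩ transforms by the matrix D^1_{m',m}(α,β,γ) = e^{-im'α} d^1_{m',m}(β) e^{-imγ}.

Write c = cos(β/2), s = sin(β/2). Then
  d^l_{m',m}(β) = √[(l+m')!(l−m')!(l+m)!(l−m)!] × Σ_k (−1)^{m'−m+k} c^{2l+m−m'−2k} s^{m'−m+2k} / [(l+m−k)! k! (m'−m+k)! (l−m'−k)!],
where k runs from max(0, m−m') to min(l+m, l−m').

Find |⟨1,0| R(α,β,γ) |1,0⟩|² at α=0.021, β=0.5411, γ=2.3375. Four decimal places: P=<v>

Split into d^1_{0,0}(β=0.5411) × two z-phases.
Half-angle: c=0.963624, s=0.267261. N=√(1·1·1·1)=1.000000
k: max(0,(0)−(0))=0 … min(1+(0),1−(0))=1
  k=0: (−1)^0·1.0000/(1)·0.9636^2·0.2673^0 = +0.928571
  k=1: (−1)^1·1.0000/(1)·0.9636^0·0.2673^2 = -0.071429
d^1_{0,0}(0.5411) = +0.928571 -0.071429 = +0.857143
|D^1_{0,0}|² = |d^1_{0,0}(β)|² = (+0.857143)² = 0.734693 (the z-rotation phases have unit modulus)

P=0.7347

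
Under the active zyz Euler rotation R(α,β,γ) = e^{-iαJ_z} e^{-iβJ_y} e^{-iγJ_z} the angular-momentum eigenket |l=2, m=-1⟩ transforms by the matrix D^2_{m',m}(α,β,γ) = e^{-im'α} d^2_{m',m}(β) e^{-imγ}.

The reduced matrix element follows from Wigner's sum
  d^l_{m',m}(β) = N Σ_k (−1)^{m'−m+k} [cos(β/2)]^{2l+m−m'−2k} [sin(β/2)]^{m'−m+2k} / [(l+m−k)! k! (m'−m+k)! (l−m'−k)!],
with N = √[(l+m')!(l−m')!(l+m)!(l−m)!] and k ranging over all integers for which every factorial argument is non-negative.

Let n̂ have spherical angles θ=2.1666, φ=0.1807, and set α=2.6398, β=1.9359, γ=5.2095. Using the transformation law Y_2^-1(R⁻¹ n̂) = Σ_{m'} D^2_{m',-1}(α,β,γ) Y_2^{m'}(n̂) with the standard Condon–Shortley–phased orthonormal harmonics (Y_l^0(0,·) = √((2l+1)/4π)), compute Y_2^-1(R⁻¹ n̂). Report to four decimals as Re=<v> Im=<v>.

Need the full column D^2_{m',-1} for m'=−2..2 at α=2.6398, β=1.9359, γ=5.2095.
cos(β/2)=0.566989, sin(β/2)=0.823725
d^2_{-2,-1}: single k=1 term ⇒ +0.300287;  D = -0.145669-0.262589i
d^2_{-1,-1}: k∈[0..1] ⇒ +0.103347 -0.654389 = -0.551041;  D = -0.002580-0.551035i
d^2_{0,-1}: k∈[0..1] ⇒ -0.367775 +0.776243 = +0.408467;  D = +0.194793-0.359028i
d^2_{1,-1}: k∈[0..1] ⇒ +0.654389 -0.460394 = +0.193995;  D = -0.163126+0.104995i
d^2_{2,-1}: single k=0 term ⇒ -0.633799;  D = -0.632243+0.044393i
Y_2^{m'}(θ=2.1666,φ=0.1807) and Σ D·Y over m':
  (-0.1457-0.2626i)·(+0.2475-0.0936i)  (-0.0026-0.5510i)·(-0.3530+0.0645i)  (+0.1948-0.3590i)·(-0.0174+0.0000i)  (-0.1631+0.1050i)·(+0.3530+0.0645i)  (-0.6322+0.0444i)·(+0.2475+0.0936i)
Y_2^-1(R⁻¹ n̂) = -0.252586+0.127604i

Re=-0.2526 Im=0.1276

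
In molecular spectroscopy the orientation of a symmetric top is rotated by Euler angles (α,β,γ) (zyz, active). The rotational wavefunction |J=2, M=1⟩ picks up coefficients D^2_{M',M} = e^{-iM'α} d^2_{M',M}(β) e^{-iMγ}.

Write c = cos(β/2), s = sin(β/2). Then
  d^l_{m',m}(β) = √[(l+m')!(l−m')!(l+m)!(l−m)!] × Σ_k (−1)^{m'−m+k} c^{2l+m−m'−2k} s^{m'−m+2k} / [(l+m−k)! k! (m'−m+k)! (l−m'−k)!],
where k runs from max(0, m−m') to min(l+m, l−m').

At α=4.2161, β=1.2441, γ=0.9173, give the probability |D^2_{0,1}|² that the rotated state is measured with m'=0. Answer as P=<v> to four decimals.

First d^2_{0,1}(β=1.2441), then the phase factors e^{-i(0)α} and e^{-i(1)γ}:
With c≡cos(β/2)=0.812686 and s≡sin(β/2)=0.582702, N=[2·2·6·1]^{1/2}=4.898979
k∈{1,2} keeps every argument non-negative
  k=1: (−1)^0·4.8990/(2)·0.8127^3·0.5827^1 = +0.766108
  k=2: (−1)^1·4.8990/(2)·0.8127^1·0.5827^3 = -0.393857
d^2_{0,1}(1.2441) = +0.766108 -0.393857 = +0.372251
|D^2_{0,1}|² = |d^2_{0,1}(β)|² = (+0.372251)² = 0.138571 (the z-rotation phases have unit modulus)

P=0.1386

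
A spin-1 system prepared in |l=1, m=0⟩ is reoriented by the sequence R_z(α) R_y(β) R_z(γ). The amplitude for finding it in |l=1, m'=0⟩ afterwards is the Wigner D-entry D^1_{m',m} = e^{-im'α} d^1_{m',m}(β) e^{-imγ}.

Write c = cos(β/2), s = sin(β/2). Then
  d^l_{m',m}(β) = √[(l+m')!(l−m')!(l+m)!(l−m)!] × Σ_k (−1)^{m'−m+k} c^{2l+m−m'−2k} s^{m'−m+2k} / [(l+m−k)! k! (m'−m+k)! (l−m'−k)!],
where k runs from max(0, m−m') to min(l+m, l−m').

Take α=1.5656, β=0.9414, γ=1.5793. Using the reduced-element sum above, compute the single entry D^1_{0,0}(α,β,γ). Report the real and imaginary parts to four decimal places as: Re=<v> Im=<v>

Re=0.5887 Im=0.0000

Split into d^1_{0,0}(β=0.9414) × two z-phases.
c=cos(0.9414/2)=0.891251, s=sin(0.9414/2)=0.453510; N=√[1·1·1·1]=1.000000
Admissible k: 0..1 (factorial args all ≥0)
  k=0: (−1)^0·1.0000/(1)·0.8913^2·0.4535^0 = +0.794328
  k=1: (−1)^1·1.0000/(1)·0.8913^0·0.4535^2 = -0.205672
d^1_{0,0}(0.9414) = +0.794328 -0.205672 = +0.588657
Attach z-rotation phases: D = e^{-i(0)(1.5656)}·(+0.588657)·e^{-i(0)(1.5793)} = +0.588657+0.000000i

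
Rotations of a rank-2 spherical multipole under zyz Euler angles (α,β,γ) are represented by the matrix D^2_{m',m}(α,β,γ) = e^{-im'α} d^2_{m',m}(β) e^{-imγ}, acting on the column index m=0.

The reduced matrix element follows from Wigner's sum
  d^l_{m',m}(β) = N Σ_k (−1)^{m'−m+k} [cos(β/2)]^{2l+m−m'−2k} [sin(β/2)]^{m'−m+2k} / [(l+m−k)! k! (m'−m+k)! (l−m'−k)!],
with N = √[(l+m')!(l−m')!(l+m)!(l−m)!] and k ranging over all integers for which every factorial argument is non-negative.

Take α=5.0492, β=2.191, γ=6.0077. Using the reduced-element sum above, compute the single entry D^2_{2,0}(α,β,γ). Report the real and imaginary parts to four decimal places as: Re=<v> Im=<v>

D^2_{2,0}(5.0492,2.191,6.0077) = e^{-i·2·5.0492}·d^2_{2,0}(2.191)·e^{-i·0·6.0077}. Compute d first:
With c≡cos(β/2)=0.457602 and s≡sin(β/2)=0.889157, N=[24·1·2·2]^{1/2}=9.797959
k: max(0,(0)−(2))=0 … min(2+(0),2−(2))=0
  k=0: (−1)^2·9.7980/(4)·0.4576^2·0.8892^2 = +0.405516
d^2_{2,0}(2.191) = +0.405516
D = (-0.781567+0.623821i)·(+0.405516)·(+1.000000+0.000000i) = -0.316938+0.252970i

Re=-0.3169 Im=0.2530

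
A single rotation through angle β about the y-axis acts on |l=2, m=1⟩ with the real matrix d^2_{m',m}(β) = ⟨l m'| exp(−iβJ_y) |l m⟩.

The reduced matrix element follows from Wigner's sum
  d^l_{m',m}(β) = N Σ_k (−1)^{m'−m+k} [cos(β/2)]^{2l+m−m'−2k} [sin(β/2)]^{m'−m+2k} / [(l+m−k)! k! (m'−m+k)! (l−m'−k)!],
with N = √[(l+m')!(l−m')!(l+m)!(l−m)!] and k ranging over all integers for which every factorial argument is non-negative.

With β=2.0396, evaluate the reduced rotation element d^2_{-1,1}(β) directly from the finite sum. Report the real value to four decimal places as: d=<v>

d=0.0699

d^2_{-1,1}(β=2.0396) via Wigner's sum:
Half-angle: c=0.523536, s=0.852003. N=√(1·6·6·1)=6.000000
Admissible k: 2..3 (factorial args all ≥0)
  k=2: (−1)^0·6.0000/(2)·0.5235^2·0.8520^2 = +0.596894
  k=3: (−1)^1·6.0000/(6)·0.5235^0·0.8520^4 = -0.526945
d^2_{-1,1}(2.0396) = +0.596894 -0.526945 = +0.069950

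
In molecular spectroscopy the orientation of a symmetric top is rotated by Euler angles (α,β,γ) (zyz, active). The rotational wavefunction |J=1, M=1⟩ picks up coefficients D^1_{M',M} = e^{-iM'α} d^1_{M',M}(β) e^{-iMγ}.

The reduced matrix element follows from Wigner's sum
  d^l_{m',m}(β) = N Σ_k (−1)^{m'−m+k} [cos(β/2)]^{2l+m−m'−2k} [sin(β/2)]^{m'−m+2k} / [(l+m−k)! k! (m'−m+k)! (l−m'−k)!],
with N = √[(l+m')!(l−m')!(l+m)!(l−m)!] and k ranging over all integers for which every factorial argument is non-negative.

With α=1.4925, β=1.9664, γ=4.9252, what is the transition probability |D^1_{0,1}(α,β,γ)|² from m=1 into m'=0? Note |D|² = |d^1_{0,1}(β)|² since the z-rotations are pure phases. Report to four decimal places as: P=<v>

P=0.4257

First d^1_{0,1}(β=1.9664), then the phase factors e^{-i(0)α} and e^{-i(1)γ}:
Half-angle: c=0.554362, s=0.832276. N=√(1·1·2·1)=1.414214
The bounds max(0,m−m')=1 and min(l+m,l−m')=1 give 1 term
  k=1: (−1)^0·1.4142/(1)·0.5544^1·0.8323^1 = +0.652493
d^1_{0,1}(1.9664) = +0.652493
|D^1_{0,1}|² = |d^1_{0,1}(β)|² = (+0.652493)² = 0.425747 (the z-rotation phases have unit modulus)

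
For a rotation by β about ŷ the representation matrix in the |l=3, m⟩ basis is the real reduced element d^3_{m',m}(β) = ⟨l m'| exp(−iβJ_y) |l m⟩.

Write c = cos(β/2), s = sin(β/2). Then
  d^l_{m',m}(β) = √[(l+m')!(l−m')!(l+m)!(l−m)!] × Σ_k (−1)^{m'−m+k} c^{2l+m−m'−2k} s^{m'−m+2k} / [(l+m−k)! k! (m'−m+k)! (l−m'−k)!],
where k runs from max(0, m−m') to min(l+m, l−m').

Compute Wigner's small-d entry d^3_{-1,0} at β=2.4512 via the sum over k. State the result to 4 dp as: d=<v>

d=0.5438

d^3_{-1,0}(β=2.4512) via Wigner's sum:
c=cos(2.4512/2)=0.338381, s=sin(2.4512/2)=0.941009; N=√[2·24·6·6]=41.569219
k∈{1,2,3} keeps every argument non-negative
  k=1: (−1)^0·41.5692/(12)·0.3384^5·0.9410^1 = +0.014462
  k=2: (−1)^1·41.5692/(4)·0.3384^3·0.9410^3 = -0.335516
  k=3: (−1)^2·41.5692/(12)·0.3384^1·0.9410^5 = +0.864900
d^3_{-1,0}(2.4512) = +0.014462 -0.335516 +0.864900 = +0.543846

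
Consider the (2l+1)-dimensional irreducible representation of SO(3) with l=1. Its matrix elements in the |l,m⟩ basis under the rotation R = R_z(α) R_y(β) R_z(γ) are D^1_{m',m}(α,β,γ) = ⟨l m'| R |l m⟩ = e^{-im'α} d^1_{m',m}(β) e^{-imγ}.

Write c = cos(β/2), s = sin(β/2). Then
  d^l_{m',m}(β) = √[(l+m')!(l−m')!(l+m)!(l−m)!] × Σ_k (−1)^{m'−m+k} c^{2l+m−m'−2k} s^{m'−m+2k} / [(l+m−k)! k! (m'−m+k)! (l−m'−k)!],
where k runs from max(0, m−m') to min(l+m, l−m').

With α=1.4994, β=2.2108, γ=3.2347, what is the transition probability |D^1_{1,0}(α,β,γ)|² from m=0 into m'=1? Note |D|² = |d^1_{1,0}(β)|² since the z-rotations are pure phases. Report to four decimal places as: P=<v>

Split into d^1_{1,0}(β=2.2108) × two z-phases.
Half-angle: c=0.448777, s=0.893644. N=√(2·1·1·1)=1.414214
k∈{0} keeps every argument non-negative
  k=0: (−1)^1·1.4142/(1)·0.4488^1·0.8936^1 = -0.567166
d^1_{1,0}(2.2108) = -0.567166
|D^1_{1,0}|² = |d^1_{1,0}(β)|² = (-0.567166)² = 0.321677 (the z-rotation phases have unit modulus)

P=0.3217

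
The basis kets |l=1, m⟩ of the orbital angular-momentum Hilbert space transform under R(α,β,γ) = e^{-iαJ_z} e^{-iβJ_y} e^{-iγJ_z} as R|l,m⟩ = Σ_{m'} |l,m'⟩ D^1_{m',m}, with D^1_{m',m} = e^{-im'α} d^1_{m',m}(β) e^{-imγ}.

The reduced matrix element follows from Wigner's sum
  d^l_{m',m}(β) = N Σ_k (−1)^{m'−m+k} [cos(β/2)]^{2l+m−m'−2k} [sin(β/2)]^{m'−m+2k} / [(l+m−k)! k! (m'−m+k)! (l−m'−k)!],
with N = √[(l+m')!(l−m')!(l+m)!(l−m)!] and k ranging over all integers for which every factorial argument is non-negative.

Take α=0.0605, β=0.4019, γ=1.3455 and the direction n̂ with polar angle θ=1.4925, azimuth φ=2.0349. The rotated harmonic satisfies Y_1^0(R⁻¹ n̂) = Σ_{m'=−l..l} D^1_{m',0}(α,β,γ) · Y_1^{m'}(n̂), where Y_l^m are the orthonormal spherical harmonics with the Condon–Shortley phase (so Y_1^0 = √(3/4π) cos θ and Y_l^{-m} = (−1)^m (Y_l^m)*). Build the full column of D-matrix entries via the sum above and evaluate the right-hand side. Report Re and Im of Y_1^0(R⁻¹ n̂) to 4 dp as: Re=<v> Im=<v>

Re=-0.0397 Im=0.0000

Need the full column D^1_{m',0} for m'=−1..1 at α=0.0605, β=0.4019, γ=1.3455.
cos(β/2)=0.979877, sin(β/2)=0.199600
d^1_{-1,0}: single k=1 term ⇒ +0.276597;  D = +0.276091+0.016724i
d^1_{0,0}: k∈[0..1] ⇒ +0.960160 -0.039840 = +0.920319;  D = +0.920319+0.000000i
d^1_{1,0}: single k=0 term ⇒ -0.276597;  D = -0.276091+0.016724i
Y_1^{m'}(θ=1.4925,φ=2.0349) and Σ D·Y over m':
  (+0.2761+0.0167i)·(-0.1542-0.3080i)  (+0.9203+0.0000i)·(+0.0382+0.0000i)  (-0.2761+0.0167i)·(+0.1542-0.3080i)
Y_1^0(R⁻¹ n̂) = -0.039660+0.000000i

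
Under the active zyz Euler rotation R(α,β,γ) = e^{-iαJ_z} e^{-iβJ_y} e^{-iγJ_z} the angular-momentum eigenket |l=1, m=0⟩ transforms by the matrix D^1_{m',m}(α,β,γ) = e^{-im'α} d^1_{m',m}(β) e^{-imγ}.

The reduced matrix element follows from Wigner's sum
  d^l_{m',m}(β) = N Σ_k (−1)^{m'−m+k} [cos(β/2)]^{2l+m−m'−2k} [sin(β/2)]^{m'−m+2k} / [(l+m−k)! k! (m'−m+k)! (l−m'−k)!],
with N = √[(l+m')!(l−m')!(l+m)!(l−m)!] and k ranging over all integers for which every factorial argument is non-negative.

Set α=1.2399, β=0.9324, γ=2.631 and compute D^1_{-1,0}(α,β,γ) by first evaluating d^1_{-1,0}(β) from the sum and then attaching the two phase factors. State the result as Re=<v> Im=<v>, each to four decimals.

Re=0.1845 Im=0.5370

First d^1_{-1,0}(β=0.9324), then the phase factors e^{-i(-1)α} and e^{-i(0)γ}:
With c≡cos(β/2)=0.893283 and s≡sin(β/2)=0.449495, N=[1·2·1·1]^{1/2}=1.414214
k: max(0,(0)−(-1))=1 … min(1+(0),1−(-1))=1
  k=1: (−1)^0·1.4142/(1)·0.8933^1·0.4495^1 = +0.567844
d^1_{-1,0}(0.9324) = +0.567844
Phases: e^{-i·(-1)·1.2399}=+0.324891+0.945752i, e^{-i·(0)·2.631}=+1.000000+0.000000i ⇒ D=+0.184487+0.537039i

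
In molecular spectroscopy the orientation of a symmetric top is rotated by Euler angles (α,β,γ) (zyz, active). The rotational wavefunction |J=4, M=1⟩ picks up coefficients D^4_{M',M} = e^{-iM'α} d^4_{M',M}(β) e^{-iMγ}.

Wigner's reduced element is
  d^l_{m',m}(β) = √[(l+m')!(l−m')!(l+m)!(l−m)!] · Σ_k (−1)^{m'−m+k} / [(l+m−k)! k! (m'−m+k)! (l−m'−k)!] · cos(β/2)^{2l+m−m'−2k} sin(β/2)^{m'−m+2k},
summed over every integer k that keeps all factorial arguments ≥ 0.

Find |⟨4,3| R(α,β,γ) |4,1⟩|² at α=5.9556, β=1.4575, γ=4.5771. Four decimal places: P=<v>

P=0.0396

Split into d^4_{3,1}(β=1.4575) × two z-phases.
With c≡cos(β/2)=0.746007 and s≡sin(β/2)=0.665938, N=[5040·1·120·6]^{1/2}=1904.940944
Admissible k: 0..1 (factorial args all ≥0)
  k=0: (−1)^2·1904.9409/(240)·0.7460^6·0.6659^2 = +0.606731
  k=1: (−1)^3·1904.9409/(144)·0.7460^4·0.6659^4 = -0.805797
d^4_{3,1}(1.4575) = +0.606731 -0.805797 = -0.199066
|D^4_{3,1}|² = |d^4_{3,1}(β)|² = (-0.199066)² = 0.039627 (the z-rotation phases have unit modulus)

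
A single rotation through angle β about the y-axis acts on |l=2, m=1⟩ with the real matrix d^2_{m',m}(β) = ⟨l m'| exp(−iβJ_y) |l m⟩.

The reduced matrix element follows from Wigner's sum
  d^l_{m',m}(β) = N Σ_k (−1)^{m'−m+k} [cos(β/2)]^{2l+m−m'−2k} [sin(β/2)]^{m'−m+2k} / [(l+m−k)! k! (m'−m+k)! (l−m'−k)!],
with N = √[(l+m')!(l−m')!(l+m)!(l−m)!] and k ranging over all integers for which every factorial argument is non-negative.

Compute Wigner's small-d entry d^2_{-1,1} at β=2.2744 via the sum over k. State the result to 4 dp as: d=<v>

d=-0.2421

d^2_{-1,1}(β=2.2744) via Wigner's sum:
With c≡cos(β/2)=0.420137 and s≡sin(β/2)=0.907461, N=[1·6·6·1]^{1/2}=6.000000
Admissible k: 2..3 (factorial args all ≥0)
  k=2: (−1)^0·6.0000/(2)·0.4201^2·0.9075^2 = +0.436073
  k=3: (−1)^1·6.0000/(6)·0.4201^0·0.9075^4 = -0.678127
d^2_{-1,1}(2.2744) = +0.436073 -0.678127 = -0.242055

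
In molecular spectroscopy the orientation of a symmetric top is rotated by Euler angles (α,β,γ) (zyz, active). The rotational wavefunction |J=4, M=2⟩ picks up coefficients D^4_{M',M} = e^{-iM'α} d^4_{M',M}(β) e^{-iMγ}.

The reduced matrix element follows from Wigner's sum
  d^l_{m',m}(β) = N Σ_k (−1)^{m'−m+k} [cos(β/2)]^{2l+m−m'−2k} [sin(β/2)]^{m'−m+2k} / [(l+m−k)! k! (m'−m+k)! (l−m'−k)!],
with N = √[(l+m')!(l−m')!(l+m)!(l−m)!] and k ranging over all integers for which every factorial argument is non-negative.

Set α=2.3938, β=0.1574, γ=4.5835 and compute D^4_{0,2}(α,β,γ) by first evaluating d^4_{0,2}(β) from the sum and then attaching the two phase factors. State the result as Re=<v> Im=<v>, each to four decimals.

First d^4_{0,2}(β=0.1574), then the phase factors e^{-i(0)α} and e^{-i(2)γ}:
Half-angle: c=0.996905, s=0.078619. N=√(24·24·720·2)=910.735966
k∈{2,3,4} keeps every argument non-negative
  k=2: (−1)^0·910.7360/(96)·0.9969^6·0.0786^2 = +0.057557
  k=3: (−1)^1·910.7360/(36)·0.9969^4·0.0786^4 = -0.000955
  k=4: (−1)^2·910.7360/(96)·0.9969^2·0.0786^6 = +0.000002
d^4_{0,2}(0.1574) = +0.057557 -0.000955 +0.000002 = +0.056604
D = (+1.000000+0.000000i)·(+0.056604)·(-0.966959-0.254933i) = -0.054734-0.014430i

Re=-0.0547 Im=-0.0144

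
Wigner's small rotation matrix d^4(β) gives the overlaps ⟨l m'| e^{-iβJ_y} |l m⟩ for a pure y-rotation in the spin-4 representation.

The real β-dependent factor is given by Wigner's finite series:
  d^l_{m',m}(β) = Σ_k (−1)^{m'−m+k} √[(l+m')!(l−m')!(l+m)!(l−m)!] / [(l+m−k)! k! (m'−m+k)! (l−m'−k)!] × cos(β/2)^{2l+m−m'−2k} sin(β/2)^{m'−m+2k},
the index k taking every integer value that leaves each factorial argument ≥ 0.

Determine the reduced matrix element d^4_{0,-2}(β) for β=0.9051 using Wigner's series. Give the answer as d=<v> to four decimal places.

d^4_{0,-2}(β=0.9051) via Wigner's sum:
c=cos(0.9051/2)=0.899335, s=sin(0.9051/2)=0.437260; N=√[24·24·2·720]=910.735966
k: max(0,(-2)−(0))=0 … min(4+(-2),4−(0))=2
  k=0: (−1)^2·910.7360/(96)·0.8993^6·0.4373^2 = +0.959688
  k=1: (−1)^3·910.7360/(36)·0.8993^4·0.4373^4 = -0.604973
  k=2: (−1)^4·910.7360/(96)·0.8993^2·0.4373^6 = +0.053630
d^4_{0,-2}(0.9051) = +0.959688 -0.604973 +0.053630 = +0.408345

d=0.4083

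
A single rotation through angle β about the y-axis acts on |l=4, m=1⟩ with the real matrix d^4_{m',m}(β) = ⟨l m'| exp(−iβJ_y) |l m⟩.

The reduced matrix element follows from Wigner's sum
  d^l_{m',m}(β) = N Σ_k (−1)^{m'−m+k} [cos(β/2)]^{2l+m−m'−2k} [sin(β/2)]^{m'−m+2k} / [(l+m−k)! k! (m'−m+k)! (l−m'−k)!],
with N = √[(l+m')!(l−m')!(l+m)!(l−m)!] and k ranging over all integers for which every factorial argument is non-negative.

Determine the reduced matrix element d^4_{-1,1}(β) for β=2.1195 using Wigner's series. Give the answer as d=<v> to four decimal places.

d^4_{-1,1}(β=2.1195) via Wigner's sum:
Half-angle: c=0.489090, s=0.872233. N=√(6·120·120·6)=720.000000
The bounds max(0,m−m')=2 and min(l+m,l−m')=5 give 4 terms
  k=2: (−1)^0·720.0000/(72)·0.4891^6·0.8722^2 = +0.104135
  k=3: (−1)^1·720.0000/(24)·0.4891^4·0.8722^4 = -0.993591
  k=4: (−1)^2·720.0000/(48)·0.4891^2·0.8722^6 = +1.580028
  k=5: (−1)^3·720.0000/(720)·0.4891^0·0.8722^8 = -0.335013
d^4_{-1,1}(2.1195) = +0.104135 -0.993591 +1.580028 -0.335013 = +0.355561

d=0.3556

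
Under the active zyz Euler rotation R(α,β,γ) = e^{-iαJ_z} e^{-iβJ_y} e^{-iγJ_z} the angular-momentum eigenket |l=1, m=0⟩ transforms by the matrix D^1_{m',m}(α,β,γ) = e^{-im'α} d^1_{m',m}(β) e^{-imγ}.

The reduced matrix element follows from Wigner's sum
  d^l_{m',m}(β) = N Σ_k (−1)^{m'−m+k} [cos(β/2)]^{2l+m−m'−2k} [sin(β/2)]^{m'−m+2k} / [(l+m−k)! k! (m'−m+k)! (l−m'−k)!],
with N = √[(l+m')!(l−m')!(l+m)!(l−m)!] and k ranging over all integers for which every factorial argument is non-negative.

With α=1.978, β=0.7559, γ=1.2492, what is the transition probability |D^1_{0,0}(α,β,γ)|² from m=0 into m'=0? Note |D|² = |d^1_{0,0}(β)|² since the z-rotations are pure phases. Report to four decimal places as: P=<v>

First d^1_{0,0}(β=0.7559), then the phase factors e^{-i(0)α} and e^{-i(0)γ}:
With c≡cos(β/2)=0.929423 and s≡sin(β/2)=0.369016, N=[1·1·1·1]^{1/2}=1.000000
k: max(0,(0)−(0))=0 … min(1+(0),1−(0))=1
  k=0: (−1)^0·1.0000/(1)·0.9294^2·0.3690^0 = +0.863827
  k=1: (−1)^1·1.0000/(1)·0.9294^0·0.3690^2 = -0.136173
d^1_{0,0}(0.7559) = +0.863827 -0.136173 = +0.727654
|D^1_{0,0}|² = |d^1_{0,0}(β)|² = (+0.727654)² = 0.529481 (the z-rotation phases have unit modulus)

P=0.5295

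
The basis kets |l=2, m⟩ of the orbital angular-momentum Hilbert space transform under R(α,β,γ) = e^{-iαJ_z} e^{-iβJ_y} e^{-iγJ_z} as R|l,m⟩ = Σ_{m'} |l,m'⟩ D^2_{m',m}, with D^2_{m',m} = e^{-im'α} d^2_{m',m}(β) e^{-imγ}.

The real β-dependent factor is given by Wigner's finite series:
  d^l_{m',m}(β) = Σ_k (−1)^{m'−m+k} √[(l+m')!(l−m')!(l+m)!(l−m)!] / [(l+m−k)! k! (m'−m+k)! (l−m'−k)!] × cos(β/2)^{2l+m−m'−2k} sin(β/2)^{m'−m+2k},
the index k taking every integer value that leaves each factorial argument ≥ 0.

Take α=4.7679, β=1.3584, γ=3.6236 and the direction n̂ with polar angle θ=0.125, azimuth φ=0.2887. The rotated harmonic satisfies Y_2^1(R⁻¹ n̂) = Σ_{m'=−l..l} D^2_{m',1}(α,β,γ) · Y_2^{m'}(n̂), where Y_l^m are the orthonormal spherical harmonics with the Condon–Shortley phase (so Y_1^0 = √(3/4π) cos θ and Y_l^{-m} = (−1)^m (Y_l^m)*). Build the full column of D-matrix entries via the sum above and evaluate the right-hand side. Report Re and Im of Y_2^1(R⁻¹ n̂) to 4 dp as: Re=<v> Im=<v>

Need the full column D^2_{m',1} for m'=−2..2 at α=4.7679, β=1.3584, γ=3.6236.
cos(β/2)=0.778076, sin(β/2)=0.628171
d^2_{-2,1}: single k=3 term ⇒ +0.385731;  D = +0.359490-0.139841i
d^2_{-1,1}: k∈[2..3] ⇒ +0.716672 -0.155708 = +0.560964;  D = +0.232061+0.510713i
d^2_{0,1}: k∈[1..2] ⇒ +0.724801 -0.472422 = +0.252378;  D = -0.223624+0.116992i
d^2_{1,1}: k∈[0..1] ⇒ +0.366511 -0.716672 = -0.350161;  D = +0.179284+0.300782i
d^2_{2,1}: single k=0 term ⇒ -0.591797;  D = -0.490749+0.330741i
Y_2^{m'}(θ=0.125,φ=0.2887) and Σ D·Y over m':
  (+0.3595-0.1398i)·(+0.0050-0.0033i)  (+0.2321+0.5107i)·(+0.0916-0.0272i)  (-0.2236+0.1170i)·(+0.6161+0.0000i)  (+0.1793+0.3008i)·(-0.0916-0.0272i)  (-0.4907+0.3307i)·(+0.0050+0.0033i)
Y_2^1(R⁻¹ n̂) = -0.113058+0.078290i

Re=-0.1131 Im=0.0783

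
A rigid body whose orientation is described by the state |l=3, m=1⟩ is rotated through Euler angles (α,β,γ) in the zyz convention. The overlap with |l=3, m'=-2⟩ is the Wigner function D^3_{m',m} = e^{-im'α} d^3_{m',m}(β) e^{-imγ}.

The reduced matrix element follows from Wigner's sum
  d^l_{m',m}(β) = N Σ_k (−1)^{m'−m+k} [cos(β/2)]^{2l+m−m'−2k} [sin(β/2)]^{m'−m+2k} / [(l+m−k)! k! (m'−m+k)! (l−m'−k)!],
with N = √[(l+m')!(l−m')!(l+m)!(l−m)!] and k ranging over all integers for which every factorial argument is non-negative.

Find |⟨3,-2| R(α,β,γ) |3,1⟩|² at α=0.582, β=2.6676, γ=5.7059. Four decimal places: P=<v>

D^3_{-2,1}(0.582,2.6676,5.7059) = e^{-i·-2·0.582}·d^3_{-2,1}(2.6676)·e^{-i·1·5.7059}. Compute d first:
c=cos(2.6676/2)=0.234784, s=sin(2.6676/2)=0.972048; N=√[1·120·24·2]=75.894664
The bounds max(0,m−m')=3 and min(l+m,l−m')=4 give 2 terms
  k=3: (−1)^0·75.8947/(12)·0.2348^3·0.9720^3 = +0.075179
  k=4: (−1)^1·75.8947/(24)·0.2348^1·0.9720^5 = -0.644327
d^3_{-2,1}(2.6676) = +0.075179 -0.644327 = -0.569147
|D^3_{-2,1}|² = |d^3_{-2,1}(β)|² = (-0.569147)² = 0.323929 (the z-rotation phases have unit modulus)

P=0.3239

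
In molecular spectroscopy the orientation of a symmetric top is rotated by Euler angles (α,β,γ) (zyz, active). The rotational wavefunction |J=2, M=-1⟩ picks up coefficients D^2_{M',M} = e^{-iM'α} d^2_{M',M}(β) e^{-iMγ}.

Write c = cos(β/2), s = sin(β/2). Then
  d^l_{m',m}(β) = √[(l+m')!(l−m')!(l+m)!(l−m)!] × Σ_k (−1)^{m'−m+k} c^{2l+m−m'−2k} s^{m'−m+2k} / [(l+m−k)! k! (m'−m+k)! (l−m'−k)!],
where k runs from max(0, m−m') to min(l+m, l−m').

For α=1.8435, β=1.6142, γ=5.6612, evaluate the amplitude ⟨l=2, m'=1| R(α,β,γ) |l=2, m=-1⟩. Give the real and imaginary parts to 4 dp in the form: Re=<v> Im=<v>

Re=-0.3716 Im=-0.2981

Split into d^2_{1,-1}(β=1.6142) × two z-phases.
With c≡cos(β/2)=0.691596 and s≡sin(β/2)=0.722285, N=[6·1·1·6]^{1/2}=6.000000
k∈{0,1} keeps every argument non-negative
  k=0: (−1)^2·6.0000/(2)·0.6916^2·0.7223^2 = +0.748588
  k=1: (−1)^3·6.0000/(6)·0.6916^0·0.7223^4 = -0.272166
d^2_{1,-1}(1.6142) = +0.748588 -0.272166 = +0.476422
Phases: e^{-i·(1)·1.8435}=-0.269336-0.963046i, e^{-i·(-1)·5.6612}=+0.812723-0.582650i ⇒ D=-0.371616-0.298127i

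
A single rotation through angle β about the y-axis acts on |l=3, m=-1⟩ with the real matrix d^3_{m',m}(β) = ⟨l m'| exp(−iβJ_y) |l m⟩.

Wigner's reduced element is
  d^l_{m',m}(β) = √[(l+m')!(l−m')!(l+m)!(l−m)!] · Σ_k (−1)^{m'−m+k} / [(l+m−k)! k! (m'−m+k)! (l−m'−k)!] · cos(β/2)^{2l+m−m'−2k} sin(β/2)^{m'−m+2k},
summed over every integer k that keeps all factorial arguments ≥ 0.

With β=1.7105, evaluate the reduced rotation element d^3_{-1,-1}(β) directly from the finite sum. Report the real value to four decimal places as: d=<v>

d=0.0735

d^3_{-1,-1}(β=1.7105) via Wigner's sum:
c=cos(1.7105/2)=0.656030, s=sin(1.7105/2)=0.754735; N=√[2·24·2·24]=48.000000
Admissible k: 0..2 (factorial args all ≥0)
  k=0: (−1)^0·48.0000/(48)·0.6560^6·0.7547^0 = +0.079715
  k=1: (−1)^1·48.0000/(6)·0.6560^4·0.7547^2 = -0.844060
  k=2: (−1)^2·48.0000/(8)·0.6560^2·0.7547^4 = +0.837869
d^3_{-1,-1}(1.7105) = +0.079715 -0.844060 +0.837869 = +0.073525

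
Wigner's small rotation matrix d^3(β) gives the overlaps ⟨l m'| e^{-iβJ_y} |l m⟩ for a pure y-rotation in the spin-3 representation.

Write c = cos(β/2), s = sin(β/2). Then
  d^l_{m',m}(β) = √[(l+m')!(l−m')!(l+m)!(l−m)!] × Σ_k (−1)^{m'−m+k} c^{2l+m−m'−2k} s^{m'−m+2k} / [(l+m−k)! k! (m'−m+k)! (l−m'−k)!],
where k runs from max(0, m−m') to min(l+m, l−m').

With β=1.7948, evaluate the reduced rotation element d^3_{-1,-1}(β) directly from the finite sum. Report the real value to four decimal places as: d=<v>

d^3_{-1,-1}(β=1.7948) via Wigner's sum:
Half-angle: c=0.623645, s=0.781708. N=√(2·24·2·24)=48.000000
The bounds max(0,m−m')=0 and min(l+m,l−m')=2 give 3 terms
  k=0: (−1)^0·48.0000/(48)·0.6236^6·0.7817^0 = +0.058833
  k=1: (−1)^1·48.0000/(6)·0.6236^4·0.7817^2 = -0.739482
  k=2: (−1)^2·48.0000/(8)·0.6236^2·0.7817^4 = +0.871373
d^3_{-1,-1}(1.7948) = +0.058833 -0.739482 +0.871373 = +0.190724

d=0.1907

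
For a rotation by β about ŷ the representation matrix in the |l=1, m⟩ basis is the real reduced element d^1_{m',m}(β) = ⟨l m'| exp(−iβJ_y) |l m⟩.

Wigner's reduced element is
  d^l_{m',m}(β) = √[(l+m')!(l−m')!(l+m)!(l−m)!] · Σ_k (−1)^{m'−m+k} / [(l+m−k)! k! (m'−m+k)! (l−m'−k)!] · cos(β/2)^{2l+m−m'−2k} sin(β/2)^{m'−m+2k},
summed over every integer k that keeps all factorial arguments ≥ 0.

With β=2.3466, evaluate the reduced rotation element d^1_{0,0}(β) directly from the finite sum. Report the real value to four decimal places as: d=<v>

d=-0.7003

d^1_{0,0}(β=2.3466) via Wigner's sum:
c=cos(2.3466/2)=0.387111, s=sin(2.3466/2)=0.922033; N=√[1·1·1·1]=1.000000
The bounds max(0,m−m')=0 and min(l+m,l−m')=1 give 2 terms
  k=0: (−1)^0·1.0000/(1)·0.3871^2·0.9220^0 = +0.149855
  k=1: (−1)^1·1.0000/(1)·0.3871^0·0.9220^2 = -0.850145
d^1_{0,0}(2.3466) = +0.149855 -0.850145 = -0.700290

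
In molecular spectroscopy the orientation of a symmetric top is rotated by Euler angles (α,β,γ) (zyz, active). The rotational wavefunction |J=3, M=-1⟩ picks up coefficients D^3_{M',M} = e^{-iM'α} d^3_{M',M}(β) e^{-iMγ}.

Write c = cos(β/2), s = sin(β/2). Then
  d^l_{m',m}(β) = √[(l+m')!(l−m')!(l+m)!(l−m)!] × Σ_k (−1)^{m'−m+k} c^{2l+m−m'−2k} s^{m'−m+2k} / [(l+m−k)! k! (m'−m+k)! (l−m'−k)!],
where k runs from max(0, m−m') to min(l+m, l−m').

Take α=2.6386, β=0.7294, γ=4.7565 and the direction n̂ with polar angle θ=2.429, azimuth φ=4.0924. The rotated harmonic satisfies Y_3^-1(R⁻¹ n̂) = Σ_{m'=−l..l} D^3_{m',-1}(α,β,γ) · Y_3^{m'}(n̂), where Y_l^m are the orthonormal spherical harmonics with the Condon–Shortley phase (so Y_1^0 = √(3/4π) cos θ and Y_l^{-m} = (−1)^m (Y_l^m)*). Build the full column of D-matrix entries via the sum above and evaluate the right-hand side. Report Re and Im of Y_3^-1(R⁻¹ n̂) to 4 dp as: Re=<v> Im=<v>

Need the full column D^3_{m',-1} for m'=−3..3 at α=2.6386, β=0.7294, γ=4.7565.
cos(β/2)=0.934231, sin(β/2)=0.356669
d^3_{-3,-1}: single k=2 term ⇒ +0.375313;  D = +0.373209+0.039682i
d^3_{-2,-1}: k∈[1..2] ⇒ +0.802669 -0.233985 = +0.568683;  D = -0.466471-0.325278i
d^3_{-1,-1}: k∈[0..2] ⇒ +0.664852 -0.775242 +0.084746 = -0.025644;  D = -0.011359-0.022991i
d^3_{0,-1}: k∈[0..2] ⇒ -0.879280 +0.384477 -0.018680 = -0.513482;  D = -0.022643+0.512983i
d^3_{1,-1}: k∈[0..2] ⇒ +0.581432 -0.112995 +0.002059 = +0.470495;  D = -0.244759+0.401819i
d^3_{2,-1}: k∈[0..1] ⇒ -0.233985 +0.017052 = -0.216933;  D = -0.188183+0.107922i
d^3_{3,-1}: single k=0 term ⇒ +0.054704;  D = -0.054695+0.000969i
Y_3^{m'}(θ=2.429,φ=4.0924) and Σ D·Y over m':
  (+0.3732+0.0397i)·(+0.1118+0.0332i)  (-0.4665-0.3253i)·(+0.1074+0.3126i)  (-0.0114-0.0230i)·(-0.2287+0.3203i)  (-0.0226+0.5130i)·(+0.0388+0.0000i)  (-0.2448+0.4018i)·(+0.2287+0.3203i)  (-0.1882+0.1079i)·(+0.1074-0.3126i)  (-0.0547+0.0010i)·(-0.1118+0.0332i)
Y_3^-1(R⁻¹ n̂) = -0.063993-0.060434i

Re=-0.0640 Im=-0.0604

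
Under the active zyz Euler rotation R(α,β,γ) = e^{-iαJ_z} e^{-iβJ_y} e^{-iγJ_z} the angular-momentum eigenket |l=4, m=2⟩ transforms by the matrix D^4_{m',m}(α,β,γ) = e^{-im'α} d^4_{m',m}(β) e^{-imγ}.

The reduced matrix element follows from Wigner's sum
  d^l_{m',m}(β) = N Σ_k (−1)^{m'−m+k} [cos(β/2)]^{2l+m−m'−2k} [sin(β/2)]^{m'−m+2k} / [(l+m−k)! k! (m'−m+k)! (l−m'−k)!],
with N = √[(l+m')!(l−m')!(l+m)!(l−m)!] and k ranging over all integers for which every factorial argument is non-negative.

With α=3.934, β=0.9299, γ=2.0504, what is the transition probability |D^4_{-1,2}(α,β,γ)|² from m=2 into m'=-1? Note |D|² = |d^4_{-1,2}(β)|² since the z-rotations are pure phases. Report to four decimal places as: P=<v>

P=0.2178

Split into d^4_{-1,2}(β=0.9299) × two z-phases.
With c≡cos(β/2)=0.893844 and s≡sin(β/2)=0.448378, N=[6·120·720·2]^{1/2}=1018.233765
k: max(0,(2)−(-1))=3 … min(4+(2),4−(-1))=5
  k=3: (−1)^0·1018.2338/(72)·0.8938^5·0.4484^3 = +0.727372
  k=4: (−1)^1·1018.2338/(48)·0.8938^3·0.4484^5 = -0.274545
  k=5: (−1)^2·1018.2338/(240)·0.8938^1·0.4484^7 = +0.013817
d^4_{-1,2}(0.9299) = +0.727372 -0.274545 +0.013817 = +0.466644
|D^4_{-1,2}|² = |d^4_{-1,2}(β)|² = (+0.466644)² = 0.217757 (the z-rotation phases have unit modulus)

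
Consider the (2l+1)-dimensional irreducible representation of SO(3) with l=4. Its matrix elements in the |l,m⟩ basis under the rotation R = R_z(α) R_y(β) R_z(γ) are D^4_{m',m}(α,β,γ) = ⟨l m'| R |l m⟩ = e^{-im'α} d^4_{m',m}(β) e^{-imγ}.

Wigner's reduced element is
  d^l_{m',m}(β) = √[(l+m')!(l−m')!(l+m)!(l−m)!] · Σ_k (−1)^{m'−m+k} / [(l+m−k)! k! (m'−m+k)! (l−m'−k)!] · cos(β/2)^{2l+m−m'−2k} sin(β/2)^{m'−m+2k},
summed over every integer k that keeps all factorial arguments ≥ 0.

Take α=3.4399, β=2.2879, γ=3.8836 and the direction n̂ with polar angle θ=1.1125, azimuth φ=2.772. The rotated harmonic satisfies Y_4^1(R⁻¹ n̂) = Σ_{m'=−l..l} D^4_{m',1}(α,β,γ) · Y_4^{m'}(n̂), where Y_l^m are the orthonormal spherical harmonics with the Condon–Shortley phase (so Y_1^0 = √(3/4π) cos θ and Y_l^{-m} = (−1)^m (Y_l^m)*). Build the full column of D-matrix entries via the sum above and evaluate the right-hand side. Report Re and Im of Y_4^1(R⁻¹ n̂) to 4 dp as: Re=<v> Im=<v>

Need the full column D^4_{m',1} for m'=−4..4 at α=3.4399, β=2.2879, γ=3.8836.
cos(β/2)=0.414002, sin(β/2)=0.910276
d^4_{-4,1}: single k=5 term ⇒ +0.331869;  D = -0.298654-0.144717i
d^4_{-3,1}: k∈[4..5] ⇒ +0.266822 -0.773952 = -0.507130;  D = -0.501212-0.077246i
d^4_{-2,1}: k∈[3..5] ⇒ +0.129732 -0.940761 +0.909599 = +0.098570;  D = -0.097530+0.014281i
d^4_{-1,1}: k∈[2..5] ⇒ +0.041722 -0.605095 +1.462631 -0.471394 = +0.427863;  D = +0.386433-0.183675i
d^4_{0,1}: k∈[1..4] ⇒ +0.008486 -0.246149 +1.189979 -0.958802 = -0.006486;  D = +0.004781-0.004383i
d^4_{1,1}: k∈[0..3] ⇒ +0.000863 -0.062583 +0.605095 -0.975087 = -0.431711;  D = -0.218424+0.372378i
d^4_{2,1}: k∈[0..2] ⇒ -0.008051 +0.194598 -0.627174 = -0.440627;  D = +0.101386-0.428804i
d^4_{3,1}: k∈[0..1] ⇒ +0.033116 -0.266822 = -0.233706;  D = +0.015444+0.233196i
d^4_{4,1}: single k=0 term ⇒ -0.068648;  D = -0.024468-0.064139i
Y_4^{m'}(θ=1.1125,φ=2.772) and Σ D·Y over m':
  (-0.2987-0.1447i)·(+0.0264+0.2850i)  (-0.5012-0.0772i)·(-0.1780-0.3575i)  (-0.0975+0.0143i)·(+0.0736+0.0671i)  (+0.3864-0.1837i)·(+0.2853+0.1105i)  (+0.0048-0.0044i)·(-0.1620+0.0000i)  (-0.2184+0.3724i)·(-0.2853+0.1105i)  (+0.1014-0.4288i)·(+0.0736-0.0671i)  (+0.0154+0.2332i)·(+0.1780-0.3575i)  (-0.0245-0.0641i)·(+0.0264-0.2850i)
Y_4^1(R⁻¹ n̂) = +0.283651-0.037919i

Re=0.2837 Im=-0.0379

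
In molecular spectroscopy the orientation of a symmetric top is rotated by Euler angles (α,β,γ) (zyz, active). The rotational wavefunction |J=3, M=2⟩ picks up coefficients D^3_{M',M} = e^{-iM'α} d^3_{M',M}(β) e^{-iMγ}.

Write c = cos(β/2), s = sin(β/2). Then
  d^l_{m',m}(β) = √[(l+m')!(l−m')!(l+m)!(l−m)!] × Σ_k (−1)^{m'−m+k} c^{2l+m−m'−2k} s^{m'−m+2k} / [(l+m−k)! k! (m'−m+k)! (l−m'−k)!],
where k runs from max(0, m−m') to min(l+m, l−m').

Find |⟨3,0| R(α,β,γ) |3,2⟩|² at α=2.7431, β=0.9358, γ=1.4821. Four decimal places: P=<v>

First d^3_{0,2}(β=0.9358), then the phase factors e^{-i(0)α} and e^{-i(2)γ}:
With c≡cos(β/2)=0.892517 and s≡sin(β/2)=0.451013, N=[6·6·120·1]^{1/2}=65.726707
k: max(0,(2)−(0))=2 … min(3+(2),3−(0))=3
  k=2: (−1)^0·65.7267/(12)·0.8925^4·0.4510^2 = +0.706977
  k=3: (−1)^1·65.7267/(12)·0.8925^2·0.4510^4 = -0.180530
d^3_{0,2}(0.9358) = +0.706977 -0.180530 = +0.526447
|D^3_{0,2}|² = |d^3_{0,2}(β)|² = (+0.526447)² = 0.277146 (the z-rotation phases have unit modulus)

P=0.2771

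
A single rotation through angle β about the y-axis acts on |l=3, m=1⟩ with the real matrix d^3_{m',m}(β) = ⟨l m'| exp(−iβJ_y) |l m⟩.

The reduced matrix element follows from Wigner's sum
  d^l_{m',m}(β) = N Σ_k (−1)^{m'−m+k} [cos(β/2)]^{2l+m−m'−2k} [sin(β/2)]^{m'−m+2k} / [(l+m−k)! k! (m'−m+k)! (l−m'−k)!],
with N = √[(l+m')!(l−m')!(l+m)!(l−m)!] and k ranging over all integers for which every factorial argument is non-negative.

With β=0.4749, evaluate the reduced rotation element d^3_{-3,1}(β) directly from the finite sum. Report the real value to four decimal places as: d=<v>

d=0.0112

d^3_{-3,1}(β=0.4749) via Wigner's sum:
c=cos(0.4749/2)=0.971941, s=sin(0.4749/2)=0.235225; N=√[1·720·24·2]=185.903201
k: max(0,(1)−(-3))=4 … min(3+(1),3−(-3))=4
  k=4: (−1)^0·185.9032/(48)·0.9719^2·0.2352^4 = +0.011201
d^3_{-3,1}(0.4749) = +0.011201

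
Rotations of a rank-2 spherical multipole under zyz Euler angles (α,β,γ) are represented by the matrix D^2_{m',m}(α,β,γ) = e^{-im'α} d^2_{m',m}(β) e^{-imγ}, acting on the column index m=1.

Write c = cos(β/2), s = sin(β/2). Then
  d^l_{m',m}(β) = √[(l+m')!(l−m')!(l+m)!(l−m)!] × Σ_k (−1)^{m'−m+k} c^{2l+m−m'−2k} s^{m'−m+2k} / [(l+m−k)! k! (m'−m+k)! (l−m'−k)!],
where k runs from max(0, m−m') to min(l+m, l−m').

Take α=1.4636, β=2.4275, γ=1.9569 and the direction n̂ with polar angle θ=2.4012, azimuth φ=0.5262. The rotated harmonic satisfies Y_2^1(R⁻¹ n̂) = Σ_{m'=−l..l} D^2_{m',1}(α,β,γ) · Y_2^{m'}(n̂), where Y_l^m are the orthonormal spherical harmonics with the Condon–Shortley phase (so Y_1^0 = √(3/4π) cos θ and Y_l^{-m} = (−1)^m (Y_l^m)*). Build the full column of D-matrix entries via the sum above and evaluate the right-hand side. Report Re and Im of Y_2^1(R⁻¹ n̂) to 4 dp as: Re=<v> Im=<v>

Need the full column D^2_{m',1} for m'=−2..2 at α=1.4636, β=2.4275, γ=1.9569.
cos(β/2)=0.349508, sin(β/2)=0.936933
d^2_{-2,1}: single k=3 term ⇒ +0.574928;  D = +0.324864+0.474347i
d^2_{-1,1}: k∈[2..3] ⇒ +0.321702 -0.770610 = -0.448908;  D = -0.395387+0.212574i
d^2_{0,1}: k∈[1..2] ⇒ +0.097984 -0.704140 = -0.606156;  D = +0.228267+0.561533i
d^2_{1,1}: k∈[0..1] ⇒ +0.014922 -0.321702 = -0.306780;  D = +0.294925-0.084458i
d^2_{2,1}: single k=0 term ⇒ -0.080004;  D = -0.013670-0.078827i
Y_2^{m'}(θ=2.4012,φ=0.5262) and Σ D·Y over m':
  (+0.3249+0.4743i)·(+0.0871-0.1527i)  (-0.3954+0.2126i)·(-0.3327+0.1932i)  (+0.2283+0.5615i)·(+0.2002+0.0000i)  (+0.2949-0.0845i)·(+0.3327+0.1932i)  (-0.0137-0.0788i)·(+0.0871+0.1527i)
Y_2^1(R⁻¹ n̂) = +0.362157-0.023034i

Re=0.3622 Im=-0.0230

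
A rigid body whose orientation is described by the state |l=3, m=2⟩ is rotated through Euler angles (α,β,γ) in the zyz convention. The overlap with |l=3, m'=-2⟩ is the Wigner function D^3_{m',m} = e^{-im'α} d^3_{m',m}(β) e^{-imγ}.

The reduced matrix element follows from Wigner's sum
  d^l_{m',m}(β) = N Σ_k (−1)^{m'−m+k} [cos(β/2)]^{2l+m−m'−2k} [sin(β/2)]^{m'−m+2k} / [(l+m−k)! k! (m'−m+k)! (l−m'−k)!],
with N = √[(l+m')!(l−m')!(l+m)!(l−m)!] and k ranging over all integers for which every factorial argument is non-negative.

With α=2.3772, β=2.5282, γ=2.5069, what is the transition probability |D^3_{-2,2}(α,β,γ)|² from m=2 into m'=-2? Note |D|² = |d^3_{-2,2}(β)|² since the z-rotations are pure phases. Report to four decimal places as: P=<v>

First d^3_{-2,2}(β=2.5282), then the phase factors e^{-i(-2)α} and e^{-i(2)γ}:
With c≡cos(β/2)=0.301911 and s≡sin(β/2)=0.953336, N=[1·120·120·1]^{1/2}=120.000000
The bounds max(0,m−m')=4 and min(l+m,l−m')=5 give 2 terms
  k=4: (−1)^0·120.0000/(24)·0.3019^2·0.9533^4 = +0.376454
  k=5: (−1)^1·120.0000/(120)·0.3019^0·0.9533^6 = -0.750717
d^3_{-2,2}(2.5282) = +0.376454 -0.750717 = -0.374264
|D^3_{-2,2}|² = |d^3_{-2,2}(β)|² = (-0.374264)² = 0.140073 (the z-rotation phases have unit modulus)

P=0.1401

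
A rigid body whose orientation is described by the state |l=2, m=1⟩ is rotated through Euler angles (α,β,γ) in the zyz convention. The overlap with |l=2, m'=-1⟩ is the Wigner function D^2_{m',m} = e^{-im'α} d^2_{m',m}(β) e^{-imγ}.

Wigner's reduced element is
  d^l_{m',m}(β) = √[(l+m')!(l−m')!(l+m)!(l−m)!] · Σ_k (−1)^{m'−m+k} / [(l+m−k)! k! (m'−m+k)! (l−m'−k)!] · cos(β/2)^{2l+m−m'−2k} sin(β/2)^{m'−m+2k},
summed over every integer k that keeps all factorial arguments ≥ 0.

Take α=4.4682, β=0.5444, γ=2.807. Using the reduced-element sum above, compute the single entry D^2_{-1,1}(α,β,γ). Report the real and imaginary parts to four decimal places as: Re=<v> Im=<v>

First d^2_{-1,1}(β=0.5444), then the phase factors e^{-i(-1)α} and e^{-i(1)γ}:
Half-angle: c=0.963182, s=0.268851. N=√(1·6·6·1)=6.000000
Admissible k: 2..3 (factorial args all ≥0)
  k=2: (−1)^0·6.0000/(2)·0.9632^2·0.2689^2 = +0.201169
  k=3: (−1)^1·6.0000/(6)·0.9632^0·0.2689^4 = -0.005225
d^2_{-1,1}(0.5444) = +0.201169 -0.005225 = +0.195945
Phases: e^{-i·(-1)·4.4682}=-0.241769-0.970334i, e^{-i·(1)·2.807}=-0.944544-0.328384i ⇒ D=-0.017690+0.195144i

Re=-0.0177 Im=0.1951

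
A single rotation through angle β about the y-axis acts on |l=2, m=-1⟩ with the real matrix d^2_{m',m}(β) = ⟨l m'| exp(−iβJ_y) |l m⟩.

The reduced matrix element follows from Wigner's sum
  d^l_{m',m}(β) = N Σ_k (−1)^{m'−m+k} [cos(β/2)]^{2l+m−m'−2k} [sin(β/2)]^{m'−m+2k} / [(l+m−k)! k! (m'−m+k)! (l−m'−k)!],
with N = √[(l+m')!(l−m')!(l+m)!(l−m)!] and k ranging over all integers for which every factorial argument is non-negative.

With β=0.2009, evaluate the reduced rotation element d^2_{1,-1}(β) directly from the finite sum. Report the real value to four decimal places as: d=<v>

d^2_{1,-1}(β=0.2009) via Wigner's sum:
Half-angle: c=0.994959, s=0.100281. N=√(6·1·1·6)=6.000000
k∈{0,1} keeps every argument non-negative
  k=0: (−1)^2·6.0000/(2)·0.9950^2·0.1003^2 = +0.029866
  k=1: (−1)^3·6.0000/(6)·0.9950^0·0.1003^4 = -0.000101
d^2_{1,-1}(0.2009) = +0.029866 -0.000101 = +0.029764

d=0.0298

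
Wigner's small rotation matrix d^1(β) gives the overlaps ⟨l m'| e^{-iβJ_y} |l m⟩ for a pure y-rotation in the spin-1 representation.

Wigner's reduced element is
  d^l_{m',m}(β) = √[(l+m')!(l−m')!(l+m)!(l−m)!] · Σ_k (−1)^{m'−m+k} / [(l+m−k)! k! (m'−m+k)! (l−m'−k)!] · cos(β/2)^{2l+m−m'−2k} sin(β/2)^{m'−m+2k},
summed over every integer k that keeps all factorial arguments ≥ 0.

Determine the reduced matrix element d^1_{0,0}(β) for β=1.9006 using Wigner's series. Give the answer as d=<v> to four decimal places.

d^1_{0,0}(β=1.9006) via Wigner's sum:
c=cos(1.9006/2)=0.581439, s=sin(1.9006/2)=0.813590; N=√[1·1·1·1]=1.000000
Admissible k: 0..1 (factorial args all ≥0)
  k=0: (−1)^0·1.0000/(1)·0.5814^2·0.8136^0 = +0.338071
  k=1: (−1)^1·1.0000/(1)·0.5814^0·0.8136^2 = -0.661929
d^1_{0,0}(1.9006) = +0.338071 -0.661929 = -0.323857

d=-0.3239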